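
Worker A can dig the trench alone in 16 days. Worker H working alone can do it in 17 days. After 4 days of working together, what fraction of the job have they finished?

33/68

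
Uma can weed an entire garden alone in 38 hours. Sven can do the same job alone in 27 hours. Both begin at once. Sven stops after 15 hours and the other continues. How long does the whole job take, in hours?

152/9 hours

In the first 15 hours the combined rate is 65/1026, so 325/342 of the job is done, leaving 17/342.
After Sven leaves the rate is 1/38 per hour; the remaining 17/342 takes 17/9 hours.
Total = 15 + 17/9 = 152/9 hours.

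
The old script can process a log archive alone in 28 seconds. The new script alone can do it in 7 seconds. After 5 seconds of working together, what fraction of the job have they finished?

25/28

Combined rate: 1/28 + 1/7 = (1 + 4)/28 = 5/28 per second.
In 5 seconds they complete 5·5/28 = 25/28 of the job.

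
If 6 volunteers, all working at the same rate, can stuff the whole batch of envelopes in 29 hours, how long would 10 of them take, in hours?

87/5 hours

Total work is 6·29 = 174 volunteer-hours.
With 10 volunteers: 174/10 = 87/5 hours.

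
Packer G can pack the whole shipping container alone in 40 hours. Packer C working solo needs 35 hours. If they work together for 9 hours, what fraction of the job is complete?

27/56

Combined rate: 1/40 + 1/35 = (7 + 8)/280 = 15/280 = 3/56 per hour.
In 9 hours they complete 9·3/56 = 27/56 of the job.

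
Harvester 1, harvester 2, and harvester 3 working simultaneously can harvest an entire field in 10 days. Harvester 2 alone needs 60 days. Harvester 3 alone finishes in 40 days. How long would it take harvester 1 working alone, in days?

Combined rate is 1/10 per day.
Known contribution: 1/60 + 1/40 = (2 + 3)/120 = 5/120 = 1/24 per day.
So harvester 1's rate is 1/10 − 1/24 = 7/120, meaning 120/7 days alone.

120/7 days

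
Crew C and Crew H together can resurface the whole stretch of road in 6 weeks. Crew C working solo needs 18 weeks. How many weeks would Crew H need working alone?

9 weeks

Combined rate is 1/6 per week.
Known contribution: 1/18 per week.
So Crew H's rate is 1/6 − 1/18 = 1/9, meaning 9 weeks alone.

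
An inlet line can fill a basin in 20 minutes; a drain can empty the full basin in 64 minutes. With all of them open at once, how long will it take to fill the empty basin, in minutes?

320/11 minutes

Net rate = 1/20 − 1/64 = (16 − 5)/320 = 11/320 per minute.
Filling time = 1 ÷ (11/320) = 320/11 minutes.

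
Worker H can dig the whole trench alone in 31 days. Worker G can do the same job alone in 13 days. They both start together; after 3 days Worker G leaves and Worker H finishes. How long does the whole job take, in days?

In the first 3 days the combined rate is 44/403, so 132/403 of the job is done, leaving 271/403.
After Worker G leaves the rate is 1/31 per day; the remaining 271/403 takes 271/13 days.
Total = 3 + 271/13 = 310/13 days.

310/13 days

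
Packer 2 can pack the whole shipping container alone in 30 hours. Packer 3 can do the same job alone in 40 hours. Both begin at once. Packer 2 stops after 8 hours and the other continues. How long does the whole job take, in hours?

88/3 hours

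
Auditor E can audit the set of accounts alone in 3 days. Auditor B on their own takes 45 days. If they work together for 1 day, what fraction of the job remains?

Combined rate: 1/3 + 1/45 = (15 + 1)/45 = 16/45 per day.
In 1 day they complete 1·16/45 = 16/45 of the job.
So 29/45 remains.

29/45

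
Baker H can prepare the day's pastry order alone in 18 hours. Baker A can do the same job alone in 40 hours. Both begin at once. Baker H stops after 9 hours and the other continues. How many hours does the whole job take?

20 hours

In the first 9 hours the combined rate is 29/360, so 29/40 of the job is done, leaving 11/40.
After Baker H leaves the rate is 1/40 per hour; the remaining 11/40 takes 11 hours.
Total = 9 + 11 = 20 hours.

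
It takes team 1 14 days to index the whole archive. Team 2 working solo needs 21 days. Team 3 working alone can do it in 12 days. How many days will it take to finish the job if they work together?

84/17 days

Combined rate: 1/14 + 1/21 + 1/12 = (6 + 4 + 7)/84 = 17/84 per day.
Time = 1 ÷ (17/84) = 84/17 days.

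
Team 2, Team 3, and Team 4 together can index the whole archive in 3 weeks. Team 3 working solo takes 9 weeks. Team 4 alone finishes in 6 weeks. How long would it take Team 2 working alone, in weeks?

Combined rate is 1/3 per week.
Known contribution: 1/9 + 1/6 = (2 + 3)/18 = 5/18 per week.
So Team 2's rate is 1/3 − 5/18 = 1/18, meaning 18 weeks alone.

18 weeks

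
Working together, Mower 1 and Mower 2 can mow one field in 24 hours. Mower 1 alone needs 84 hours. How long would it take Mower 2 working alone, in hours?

Combined rate is 1/24 per hour.
Known contribution: 1/84 per hour.
So Mower 2's rate is 1/24 − 1/84 = 5/168, meaning 168/5 hours alone.

168/5 hours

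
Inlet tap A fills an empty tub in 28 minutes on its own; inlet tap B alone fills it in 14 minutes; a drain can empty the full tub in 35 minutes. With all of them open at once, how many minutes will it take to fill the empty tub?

Net rate = 1/28 + 1/14 − 1/35 = (5 + 10 − 4)/140 = 11/140 per minute.
Filling time = 1 ÷ (11/140) = 140/11 minutes.

140/11 minutes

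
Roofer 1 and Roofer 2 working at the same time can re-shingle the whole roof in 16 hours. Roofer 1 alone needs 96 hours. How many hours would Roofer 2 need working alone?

96/5 hours

Combined rate is 1/16 per hour.
Known contribution: 1/96 per hour.
So Roofer 2's rate is 1/16 − 1/96 = 5/96, meaning 96/5 hours alone.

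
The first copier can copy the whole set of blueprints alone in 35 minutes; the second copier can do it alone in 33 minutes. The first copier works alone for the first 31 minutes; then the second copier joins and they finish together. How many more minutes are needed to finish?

33/17 minutes

In 31 minutes the first copier does 31/35 of the job, leaving 4/35.
The first copier and the second copier together work at 68/1155 per minute, so finishing takes 4/35 ÷ 68/1155 = 33/17 minutes.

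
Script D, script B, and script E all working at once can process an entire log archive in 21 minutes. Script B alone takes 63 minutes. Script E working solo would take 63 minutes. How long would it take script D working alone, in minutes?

Combined rate is 1/21 per minute.
Known contribution: 1/63 + 1/63 = (1 + 1)/63 = 2/63 per minute.
So script D's rate is 1/21 − 2/63 = 1/63, meaning 63 minutes alone.

63 minutes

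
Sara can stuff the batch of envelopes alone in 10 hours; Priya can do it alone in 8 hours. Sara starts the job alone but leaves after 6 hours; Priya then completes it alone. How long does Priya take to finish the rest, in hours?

16/5 hours

In 6 hours Sara does 6/10 = 3/5 of the job, leaving 2/5.
Priya works at 1/8 per hour, so finishing takes 2/5 ÷ 1/8 = 16/5 hours.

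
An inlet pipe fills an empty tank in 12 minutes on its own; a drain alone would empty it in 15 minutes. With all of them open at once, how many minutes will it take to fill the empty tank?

60 minutes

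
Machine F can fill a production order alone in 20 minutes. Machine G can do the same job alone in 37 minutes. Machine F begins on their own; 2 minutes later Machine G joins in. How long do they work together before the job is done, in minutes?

222/19 minutes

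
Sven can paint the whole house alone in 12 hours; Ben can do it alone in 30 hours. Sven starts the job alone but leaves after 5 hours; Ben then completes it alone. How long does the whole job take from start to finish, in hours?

45/2 hours

In 5 hours Sven does 5/12 of the job, leaving 7/12.
Ben works at 1/30 per hour, so finishing takes 7/12 ÷ 1/30 = 35/2 hours.
Total time = 5 + 35/2 = 45/2 hours.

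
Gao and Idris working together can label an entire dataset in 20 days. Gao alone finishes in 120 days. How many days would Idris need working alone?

Combined rate is 1/20 per day.
Known contribution: 1/120 per day.
So Idris's rate is 1/20 − 1/120 = 1/24, meaning 24 days alone.

24 days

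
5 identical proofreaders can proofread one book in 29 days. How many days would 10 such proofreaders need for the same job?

29/2 days

Total work is 5·29 = 145 proofreader-days.
With 10 proofreaders: 145/10 = 29/2 days.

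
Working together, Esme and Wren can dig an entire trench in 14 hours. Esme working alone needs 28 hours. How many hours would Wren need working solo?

28 hours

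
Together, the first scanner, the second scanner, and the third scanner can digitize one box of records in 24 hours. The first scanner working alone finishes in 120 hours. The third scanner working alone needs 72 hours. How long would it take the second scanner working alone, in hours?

360/7 hours

Combined rate is 1/24 per hour.
Known contribution: 1/120 + 1/72 = (3 + 5)/360 = 8/360 = 1/45 per hour.
So the second scanner's rate is 1/24 − 1/45 = 7/360, meaning 360/7 hours alone.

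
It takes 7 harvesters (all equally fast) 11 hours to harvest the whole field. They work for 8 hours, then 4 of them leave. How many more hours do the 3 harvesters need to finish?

7 hours

One harvester does 1/77 of the job per hour.
After 8 hours with 7 harvesters, 8/11 is done (3/11 left).
With 3 harvesters the rate is 3/77, so the rest takes 3/11 ÷ 3/77 = 7 hours.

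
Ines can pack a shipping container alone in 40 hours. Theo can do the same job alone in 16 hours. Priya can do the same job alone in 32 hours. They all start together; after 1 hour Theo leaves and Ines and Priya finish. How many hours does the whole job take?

50/3 hours

In the first 1 hour the combined rate is 19/160, so 19/160 of the job is done, leaving 141/160.
After Theo leaves the rate is 9/160 per hour; the remaining 141/160 takes 47/3 hours.
Total = 1 + 47/3 = 50/3 hours.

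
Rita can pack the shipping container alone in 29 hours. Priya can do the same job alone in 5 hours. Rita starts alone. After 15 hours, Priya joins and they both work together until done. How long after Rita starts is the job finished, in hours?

In the first 15 hours Rita alone does 15/29 of the job, leaving 14/29.
Once everyone is working, combined rate: 1/29 + 1/5 = (5 + 29)/145 = 34/145 per hour.
Remaining 14/29 at 34/145 per hour takes 35/17 hours.
Total from the start = 15 + 35/17 = 290/17 hours.

290/17 hours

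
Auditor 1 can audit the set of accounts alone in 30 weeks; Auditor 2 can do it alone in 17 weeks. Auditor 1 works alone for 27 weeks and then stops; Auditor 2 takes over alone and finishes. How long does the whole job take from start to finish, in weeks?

In 27 weeks Auditor 1 does 27/30 = 9/10 of the job, leaving 1/10.
Auditor 2 works at 1/17 per week, so finishing takes 1/10 ÷ 1/17 = 17/10 weeks.
Total time = 27 + 17/10 = 287/10 weeks.

287/10 weeks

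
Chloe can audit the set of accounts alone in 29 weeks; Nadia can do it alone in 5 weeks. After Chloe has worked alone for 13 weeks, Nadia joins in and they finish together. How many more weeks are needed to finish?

40/17 weeks

In 13 weeks Chloe does 13/29 of the job, leaving 16/29.
Chloe and Nadia together work at 34/145 per week, so finishing takes 16/29 ÷ 34/145 = 40/17 weeks.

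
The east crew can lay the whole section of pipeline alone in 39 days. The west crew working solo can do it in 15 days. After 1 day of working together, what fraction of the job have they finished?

6/65

Combined rate: 1/39 + 1/15 = (5 + 13)/195 = 18/195 = 6/65 per day.
In 1 day they complete 1·6/65 = 6/65 of the job.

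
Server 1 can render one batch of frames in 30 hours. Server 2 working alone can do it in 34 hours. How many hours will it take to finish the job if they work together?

255/16 hours

Combined rate: 1/30 + 1/34 = (17 + 15)/510 = 32/510 = 16/255 per hour.
Time = 1 ÷ (16/255) = 255/16 hours.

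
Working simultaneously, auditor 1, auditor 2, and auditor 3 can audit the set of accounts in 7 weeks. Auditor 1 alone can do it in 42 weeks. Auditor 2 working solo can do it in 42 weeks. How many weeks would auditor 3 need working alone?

21/2 weeks

Combined rate is 1/7 per week.
Known contribution: 1/42 + 1/42 = (1 + 1)/42 = 2/42 = 1/21 per week.
So auditor 3's rate is 1/7 − 1/21 = 2/21, meaning 21/2 weeks alone.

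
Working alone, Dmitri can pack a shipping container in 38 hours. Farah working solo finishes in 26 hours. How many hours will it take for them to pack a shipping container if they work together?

247/16 hours

Combined rate: 1/38 + 1/26 = (13 + 19)/494 = 32/494 = 16/247 per hour.
Time = 1 ÷ (16/247) = 247/16 hours.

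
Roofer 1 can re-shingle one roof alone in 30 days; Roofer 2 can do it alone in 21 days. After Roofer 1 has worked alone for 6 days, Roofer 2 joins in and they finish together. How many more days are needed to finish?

168/17 days

In 6 days Roofer 1 does 6/30 = 1/5 of the job, leaving 4/5.
Roofer 1 and Roofer 2 together work at 17/210 per day, so finishing takes 4/5 ÷ 17/210 = 168/17 days.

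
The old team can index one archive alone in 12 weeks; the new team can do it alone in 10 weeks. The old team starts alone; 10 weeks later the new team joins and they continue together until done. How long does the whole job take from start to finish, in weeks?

120/11 weeks

In 10 weeks the old team does 10/12 = 5/6 of the job, leaving 1/6.
The old team and the new team together work at 11/60 per week, so finishing takes 1/6 ÷ 11/60 = 10/11 weeks.
Total time = 10 + 10/11 = 120/11 weeks.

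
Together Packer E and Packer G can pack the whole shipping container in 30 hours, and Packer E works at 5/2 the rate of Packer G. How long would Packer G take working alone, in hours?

105 hours

Let Packer G's rate be r; then Packer E's rate is (5/2)r, so together (5/2 + 1)r = (7/2)r = 1/30.
Thus r = 1/105 per hour.
Packer G alone: 105 hours; Packer E alone: 42 hours.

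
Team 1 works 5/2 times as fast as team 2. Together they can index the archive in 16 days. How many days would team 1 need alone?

112/5 days

Let team 2's rate be r; then team 1's rate is (5/2)r, so together (5/2 + 1)r = (7/2)r = 1/16.
Thus r = 1/56 per day.
Team 2 alone: 56 days; team 1 alone: 112/5 days.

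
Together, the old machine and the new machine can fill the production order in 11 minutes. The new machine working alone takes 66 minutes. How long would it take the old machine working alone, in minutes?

Combined rate is 1/11 per minute.
Known contribution: 1/66 per minute.
So the old machine's rate is 1/11 − 1/66 = 5/66, meaning 66/5 minutes alone.

66/5 minutes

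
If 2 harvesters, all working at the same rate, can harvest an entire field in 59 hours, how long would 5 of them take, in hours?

Total work is 2·59 = 118 harvester-hours.
With 5 harvesters: 118/5 hours.

118/5 hours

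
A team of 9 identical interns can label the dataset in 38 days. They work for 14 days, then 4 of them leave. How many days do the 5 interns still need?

One intern does 1/342 of the job per day.
After 14 days with 9 interns, 7/19 is done (12/19 left).
With 5 interns the rate is 5/342, so the rest takes 12/19 ÷ 5/342 = 216/5 days.

216/5 days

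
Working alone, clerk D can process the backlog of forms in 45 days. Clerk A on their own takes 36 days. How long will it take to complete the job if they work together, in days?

Combined rate: 1/45 + 1/36 = (4 + 5)/180 = 9/180 = 1/20 per day.
Time = 1 ÷ (1/20) = 20 days.

20 days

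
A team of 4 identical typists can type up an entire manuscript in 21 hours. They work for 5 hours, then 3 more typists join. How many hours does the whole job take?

One typist does 1/84 of the job per hour.
After 5 hours with 4 typists, 5/21 is done (16/21 left).
With 7 typists the rate is 7/84 = 1/12, so the rest takes 16/21 ÷ 1/12 = 64/7 hours.
Total = 5 + 64/7 = 99/7 hours.

99/7 hours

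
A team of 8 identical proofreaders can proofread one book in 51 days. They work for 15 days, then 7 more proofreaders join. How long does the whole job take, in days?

171/5 days

One proofreader does 1/408 of the job per day.
After 15 days with 8 proofreaders, 5/17 is done (12/17 left).
With 15 proofreaders the rate is 15/408 = 5/136, so the rest takes 12/17 ÷ 5/136 = 96/5 days.
Total = 15 + 96/5 = 171/5 days.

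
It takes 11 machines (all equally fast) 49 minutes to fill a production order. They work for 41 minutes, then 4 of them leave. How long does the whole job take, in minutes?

One machine does 1/539 of the job per minute.
After 41 minutes with 11 machines, 41/49 is done (8/49 left).
With 7 machines the rate is 7/539 = 1/77, so the rest takes 8/49 ÷ 1/77 = 88/7 minutes.
Total = 41 + 88/7 = 375/7 minutes.

375/7 minutes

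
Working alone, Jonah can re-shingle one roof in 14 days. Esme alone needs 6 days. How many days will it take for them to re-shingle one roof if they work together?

Combined rate: 1/14 + 1/6 = (3 + 7)/42 = 10/42 = 5/21 per day.
Time = 1 ÷ (5/21) = 21/5 days.

21/5 days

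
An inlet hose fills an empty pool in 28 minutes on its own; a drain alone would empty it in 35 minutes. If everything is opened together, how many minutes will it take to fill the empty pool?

140 minutes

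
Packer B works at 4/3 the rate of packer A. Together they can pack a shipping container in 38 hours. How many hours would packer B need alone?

133/2 hours

Let packer A's rate be r; then packer B's rate is (4/3)r, so together (4/3 + 1)r = (7/3)r = 1/38.
Thus r = 3/266 per hour.
Packer A alone: 266/3 hours; packer B alone: 133/2 hours.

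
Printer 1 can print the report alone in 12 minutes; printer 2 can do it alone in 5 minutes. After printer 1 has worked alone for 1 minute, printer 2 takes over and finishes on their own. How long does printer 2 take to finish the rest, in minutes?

In 1 minute printer 1 does 1/12 of the job, leaving 11/12.
Printer 2 works at 1/5 per minute, so finishing takes 11/12 ÷ 1/5 = 55/12 minutes.

55/12 minutes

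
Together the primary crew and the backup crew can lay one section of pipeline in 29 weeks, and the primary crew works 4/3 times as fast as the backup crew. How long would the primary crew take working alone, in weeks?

203/4 weeks

Let the backup crew's rate be r; then the primary crew's rate is (4/3)r, so together (4/3 + 1)r = (7/3)r = 1/29.
Thus r = 3/203 per week.
The backup crew alone: 203/3 weeks; the primary crew alone: 203/4 weeks.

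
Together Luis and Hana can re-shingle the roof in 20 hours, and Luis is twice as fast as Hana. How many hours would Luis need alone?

30 hours

Let Hana's rate be r; then Luis's rate is 2r, so together (2 + 1)r = 3r = 1/20.
Thus r = 1/60 per hour.
Hana alone: 60 hours; Luis alone: 30 hours.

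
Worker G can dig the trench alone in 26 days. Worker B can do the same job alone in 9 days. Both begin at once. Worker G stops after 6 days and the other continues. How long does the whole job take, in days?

In the first 6 days the combined rate is 35/234, so 35/39 of the job is done, leaving 4/39.
After worker G leaves the rate is 1/9 per day; the remaining 4/39 takes 12/13 days.
Total = 6 + 12/13 = 90/13 days.

90/13 days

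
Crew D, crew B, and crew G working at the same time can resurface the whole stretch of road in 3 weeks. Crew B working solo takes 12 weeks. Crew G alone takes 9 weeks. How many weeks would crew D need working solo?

Combined rate is 1/3 per week.
Known contribution: 1/12 + 1/9 = (3 + 4)/36 = 7/36 per week.
So crew D's rate is 1/3 − 7/36 = 5/36, meaning 36/5 weeks alone.

36/5 weeks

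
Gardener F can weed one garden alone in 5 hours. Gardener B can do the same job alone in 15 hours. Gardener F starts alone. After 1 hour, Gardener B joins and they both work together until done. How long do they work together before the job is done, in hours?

In the first 1 hour Gardener F alone does 1/5 of the job, leaving 4/5.
Once everyone is working, combined rate: 1/5 + 1/15 = (3 + 1)/15 = 4/15 per hour.
Remaining 4/5 at 4/15 per hour takes 3 hours.

3 hours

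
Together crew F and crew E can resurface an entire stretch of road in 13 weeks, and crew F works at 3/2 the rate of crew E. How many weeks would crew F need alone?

65/3 weeks

Let crew E's rate be r; then crew F's rate is (3/2)r, so together (3/2 + 1)r = (5/2)r = 1/13.
Thus r = 2/65 per week.
Crew E alone: 65/2 weeks; crew F alone: 65/3 weeks.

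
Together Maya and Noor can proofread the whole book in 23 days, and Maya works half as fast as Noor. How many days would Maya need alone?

69 days

Let Noor's rate be r; then Maya's rate is (1/2)r, so together (1/2 + 1)r = (3/2)r = 1/23.
Thus r = 2/69 per day.
Noor alone: 69/2 days; Maya alone: 69 days.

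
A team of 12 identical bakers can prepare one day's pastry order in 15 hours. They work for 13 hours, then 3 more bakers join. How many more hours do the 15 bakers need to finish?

One baker does 1/180 of the job per hour.
After 13 hours with 12 bakers, 13/15 is done (2/15 left).
With 15 bakers the rate is 15/180 = 1/12, so the rest takes 2/15 ÷ 1/12 = 8/5 hours.

8/5 hours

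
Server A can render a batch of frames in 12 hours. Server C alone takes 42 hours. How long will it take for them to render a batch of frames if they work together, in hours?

28/3 hours

Combined rate: 1/12 + 1/42 = (7 + 2)/84 = 9/84 = 3/28 per hour.
Time = 1 ÷ (3/28) = 28/3 hours.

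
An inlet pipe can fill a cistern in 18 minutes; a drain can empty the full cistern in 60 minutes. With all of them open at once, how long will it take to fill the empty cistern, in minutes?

Net rate = 1/18 − 1/60 = (10 − 3)/180 = 7/180 per minute.
Filling time = 1 ÷ (7/180) = 180/7 minutes.

180/7 minutes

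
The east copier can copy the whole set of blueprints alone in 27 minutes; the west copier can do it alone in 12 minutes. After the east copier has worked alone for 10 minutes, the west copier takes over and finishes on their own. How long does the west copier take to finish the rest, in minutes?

In 10 minutes the east copier does 10/27 of the job, leaving 17/27.
The west copier works at 1/12 per minute, so finishing takes 17/27 ÷ 1/12 = 68/9 minutes.

68/9 minutes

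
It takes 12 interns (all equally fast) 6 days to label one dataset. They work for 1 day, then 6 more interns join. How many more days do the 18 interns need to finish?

10/3 days

One intern does 1/72 of the job per day.
After 1 day with 12 interns, 1/6 is done (5/6 left).
With 18 interns the rate is 18/72 = 1/4, so the rest takes 5/6 ÷ 1/4 = 10/3 days.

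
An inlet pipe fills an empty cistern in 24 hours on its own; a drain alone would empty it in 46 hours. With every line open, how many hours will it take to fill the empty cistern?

Net rate = 1/24 − 1/46 = (23 − 12)/552 = 11/552 per hour.
Filling time = 1 ÷ (11/552) = 552/11 hours.

552/11 hours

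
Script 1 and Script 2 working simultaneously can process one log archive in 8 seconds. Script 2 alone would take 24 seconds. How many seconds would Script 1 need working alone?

12 seconds

Combined rate is 1/8 per second.
Known contribution: 1/24 per second.
So Script 1's rate is 1/8 − 1/24 = 1/12, meaning 12 seconds alone.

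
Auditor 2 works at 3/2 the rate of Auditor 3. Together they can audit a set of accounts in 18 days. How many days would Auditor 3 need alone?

Let Auditor 3's rate be r; then Auditor 2's rate is (3/2)r, so together (3/2 + 1)r = (5/2)r = 1/18.
Thus r = 1/45 per day.
Auditor 3 alone: 45 days; Auditor 2 alone: 30 days.

45 days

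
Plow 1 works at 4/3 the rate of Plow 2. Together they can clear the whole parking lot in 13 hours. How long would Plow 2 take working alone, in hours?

91/3 hours

Let Plow 2's rate be r; then Plow 1's rate is (4/3)r, so together (4/3 + 1)r = (7/3)r = 1/13.
Thus r = 3/91 per hour.
Plow 2 alone: 91/3 hours; Plow 1 alone: 91/4 hours.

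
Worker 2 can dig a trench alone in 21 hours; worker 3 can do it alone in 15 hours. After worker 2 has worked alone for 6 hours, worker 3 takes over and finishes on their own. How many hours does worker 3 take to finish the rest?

75/7 hours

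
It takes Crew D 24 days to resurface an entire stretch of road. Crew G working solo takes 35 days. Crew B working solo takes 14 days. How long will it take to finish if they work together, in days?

Combined rate: 1/24 + 1/35 + 1/14 = (35 + 24 + 60)/840 = 119/840 = 17/120 per day.
Time = 1 ÷ (17/120) = 120/17 days.

120/17 days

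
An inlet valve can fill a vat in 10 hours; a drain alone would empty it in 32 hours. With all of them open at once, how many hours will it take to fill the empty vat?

160/11 hours

Net rate = 1/10 − 1/32 = (16 − 5)/160 = 11/160 per hour.
Filling time = 1 ÷ (11/160) = 160/11 hours.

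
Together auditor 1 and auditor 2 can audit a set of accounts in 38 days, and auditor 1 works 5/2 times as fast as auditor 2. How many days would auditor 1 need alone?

Let auditor 2's rate be r; then auditor 1's rate is (5/2)r, so together (5/2 + 1)r = (7/2)r = 1/38.
Thus r = 1/133 per day.
Auditor 2 alone: 133 days; auditor 1 alone: 266/5 days.

266/5 days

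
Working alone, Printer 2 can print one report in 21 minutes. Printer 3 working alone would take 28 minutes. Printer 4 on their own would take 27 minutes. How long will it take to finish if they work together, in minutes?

108/13 minutes

Combined rate: 1/21 + 1/28 + 1/27 = (36 + 27 + 28)/756 = 91/756 = 13/108 per minute.
Time = 1 ÷ (13/108) = 108/13 minutes.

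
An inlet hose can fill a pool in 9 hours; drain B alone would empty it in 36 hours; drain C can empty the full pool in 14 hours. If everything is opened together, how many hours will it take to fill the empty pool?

84 hours

Net rate = 1/9 − 1/36 − 1/14 = (28 − 7 − 18)/252 = 3/252 = 1/84 per hour.
Filling time = 1 ÷ (1/84) = 84 hours.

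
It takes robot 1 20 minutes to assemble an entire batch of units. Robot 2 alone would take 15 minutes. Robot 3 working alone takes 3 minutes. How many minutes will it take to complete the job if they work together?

Combined rate: 1/20 + 1/15 + 1/3 = (3 + 4 + 20)/60 = 27/60 = 9/20 per minute.
Time = 1 ÷ (9/20) = 20/9 minutes.

20/9 minutes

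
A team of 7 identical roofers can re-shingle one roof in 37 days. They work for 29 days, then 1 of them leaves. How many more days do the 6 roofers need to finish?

28/3 days

One roofer does 1/259 of the job per day.
After 29 days with 7 roofers, 29/37 is done (8/37 left).
With 6 roofers the rate is 6/259, so the rest takes 8/37 ÷ 6/259 = 28/3 days.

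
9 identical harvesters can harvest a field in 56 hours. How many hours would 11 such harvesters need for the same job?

Total work is 9·56 = 504 harvester-hours.
With 11 harvesters: 504/11 hours.

504/11 hours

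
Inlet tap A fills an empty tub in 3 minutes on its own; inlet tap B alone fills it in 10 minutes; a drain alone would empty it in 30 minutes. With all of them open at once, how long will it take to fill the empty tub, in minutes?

5/2 minutes

Net rate = 1/3 + 1/10 − 1/30 = (10 + 3 − 1)/30 = 12/30 = 2/5 per minute.
Filling time = 1 ÷ (2/5) = 5/2 minutes.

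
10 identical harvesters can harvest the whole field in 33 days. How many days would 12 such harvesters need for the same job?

55/2 days

Total work is 10·33 = 330 harvester-days.
With 12 harvesters: 330/12 = 55/2 days.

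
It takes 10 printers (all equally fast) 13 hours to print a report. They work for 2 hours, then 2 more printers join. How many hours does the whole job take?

67/6 hours

One printer does 1/130 of the job per hour.
After 2 hours with 10 printers, 2/13 is done (11/13 left).
With 12 printers the rate is 12/130 = 6/65, so the rest takes 11/13 ÷ 6/65 = 55/6 hours.
Total = 2 + 55/6 = 67/6 hours.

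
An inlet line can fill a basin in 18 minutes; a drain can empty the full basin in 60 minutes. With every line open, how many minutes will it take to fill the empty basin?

Net rate = 1/18 − 1/60 = (10 − 3)/180 = 7/180 per minute.
Filling time = 1 ÷ (7/180) = 180/7 minutes.

180/7 minutes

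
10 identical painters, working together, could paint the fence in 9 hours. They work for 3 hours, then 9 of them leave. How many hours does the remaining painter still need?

60 hours

One painter does 1/90 of the job per hour.
After 3 hours with 10 painters, 1/3 is done (2/3 left).
With 1 painter the rate is 1/90, so the rest takes 2/3 ÷ 1/90 = 60 hours.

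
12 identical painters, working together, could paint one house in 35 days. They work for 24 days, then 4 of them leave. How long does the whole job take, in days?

One painter does 1/420 of the job per day.
After 24 days with 12 painters, 24/35 is done (11/35 left).
With 8 painters the rate is 8/420 = 2/105, so the rest takes 11/35 ÷ 2/105 = 33/2 days.
Total = 24 + 33/2 = 81/2 days.

81/2 days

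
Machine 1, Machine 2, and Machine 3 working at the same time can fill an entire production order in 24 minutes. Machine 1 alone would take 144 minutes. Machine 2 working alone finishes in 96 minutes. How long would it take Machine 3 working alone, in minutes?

288/7 minutes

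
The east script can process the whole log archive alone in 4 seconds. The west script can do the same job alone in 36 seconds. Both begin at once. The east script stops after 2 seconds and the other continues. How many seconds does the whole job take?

18 seconds

In the first 2 seconds the combined rate is 5/18, so 5/9 of the job is done, leaving 4/9.
After the east script leaves the rate is 1/36 per second; the remaining 4/9 takes 16 seconds.
Total = 2 + 16 = 18 seconds.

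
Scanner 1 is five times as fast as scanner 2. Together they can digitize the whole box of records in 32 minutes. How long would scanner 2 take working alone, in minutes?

192 minutes

Let scanner 2's rate be r; then scanner 1's rate is 5r, so together (5 + 1)r = 6r = 1/32.
Thus r = 1/192 per minute.
Scanner 2 alone: 192 minutes; scanner 1 alone: 192/5 minutes.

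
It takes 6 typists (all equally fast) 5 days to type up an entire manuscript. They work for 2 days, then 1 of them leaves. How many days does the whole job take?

One typist does 1/30 of the job per day.
After 2 days with 6 typists, 2/5 is done (3/5 left).
With 5 typists the rate is 5/30 = 1/6, so the rest takes 3/5 ÷ 1/6 = 18/5 days.
Total = 2 + 18/5 = 28/5 days.

28/5 days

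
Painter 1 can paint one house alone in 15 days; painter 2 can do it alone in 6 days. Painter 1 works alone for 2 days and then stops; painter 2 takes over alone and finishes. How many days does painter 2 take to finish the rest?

26/5 days

In 2 days painter 1 does 2/15 of the job, leaving 13/15.
Painter 2 works at 1/6 per day, so finishing takes 13/15 ÷ 1/6 = 26/5 days.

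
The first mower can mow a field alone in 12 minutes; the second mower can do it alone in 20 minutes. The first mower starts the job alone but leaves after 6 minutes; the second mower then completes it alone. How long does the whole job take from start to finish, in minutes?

16 minutes

In 6 minutes the first mower does 6/12 = 1/2 of the job, leaving 1/2.
The second mower works at 1/20 per minute, so finishing takes 1/2 ÷ 1/20 = 10 minutes.
Total time = 6 + 10 = 16 minutes.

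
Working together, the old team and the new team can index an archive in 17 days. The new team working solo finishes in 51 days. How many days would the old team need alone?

51/2 days

Combined rate is 1/17 per day.
Known contribution: 1/51 per day.
So the old team's rate is 1/17 − 1/51 = 2/51, meaning 51/2 days alone.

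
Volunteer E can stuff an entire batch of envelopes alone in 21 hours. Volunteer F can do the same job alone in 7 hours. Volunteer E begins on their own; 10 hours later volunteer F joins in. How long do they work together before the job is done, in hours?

11/4 hours

In the first 10 hours volunteer E alone does 10/21 of the job, leaving 11/21.
Once everyone is working, combined rate: 1/21 + 1/7 = (1 + 3)/21 = 4/21 per hour.
Remaining 11/21 at 4/21 per hour takes 11/4 hours.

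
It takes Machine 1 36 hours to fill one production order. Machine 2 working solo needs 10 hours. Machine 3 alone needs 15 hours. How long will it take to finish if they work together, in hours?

36/7 hours

Combined rate: 1/36 + 1/10 + 1/15 = (5 + 18 + 12)/180 = 35/180 = 7/36 per hour.
Time = 1 ÷ (7/36) = 36/7 hours.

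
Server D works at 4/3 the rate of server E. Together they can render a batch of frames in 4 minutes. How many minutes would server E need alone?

28/3 minutes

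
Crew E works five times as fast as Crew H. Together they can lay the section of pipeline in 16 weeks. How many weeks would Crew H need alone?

Let Crew H's rate be r; then Crew E's rate is 5r, so together (5 + 1)r = 6r = 1/16.
Thus r = 1/96 per week.
Crew H alone: 96 weeks; Crew E alone: 96/5 weeks.

96 weeks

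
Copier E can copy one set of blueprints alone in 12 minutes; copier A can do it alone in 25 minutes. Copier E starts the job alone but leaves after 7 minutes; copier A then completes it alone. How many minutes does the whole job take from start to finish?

209/12 minutes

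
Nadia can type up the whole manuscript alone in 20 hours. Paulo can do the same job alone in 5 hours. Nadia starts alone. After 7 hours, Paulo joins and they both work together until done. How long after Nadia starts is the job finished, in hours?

48/5 hours

In the first 7 hours Nadia alone does 7/20 of the job, leaving 13/20.
Once everyone is working, combined rate: 1/20 + 1/5 = (1 + 4)/20 = 5/20 = 1/4 per hour.
Remaining 13/20 at 1/4 per hour takes 13/5 hours.
Total from the start = 7 + 13/5 = 48/5 hours.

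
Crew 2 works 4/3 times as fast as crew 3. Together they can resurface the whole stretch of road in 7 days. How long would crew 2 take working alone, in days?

49/4 days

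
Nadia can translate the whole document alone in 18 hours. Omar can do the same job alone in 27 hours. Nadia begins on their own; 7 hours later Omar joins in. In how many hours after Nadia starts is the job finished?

In the first 7 hours Nadia alone does 7/18 of the job, leaving 11/18.
Once everyone is working, combined rate: 1/18 + 1/27 = (3 + 2)/54 = 5/54 per hour.
Remaining 11/18 at 5/54 per hour takes 33/5 hours.
Total from the start = 7 + 33/5 = 68/5 hours.

68/5 hours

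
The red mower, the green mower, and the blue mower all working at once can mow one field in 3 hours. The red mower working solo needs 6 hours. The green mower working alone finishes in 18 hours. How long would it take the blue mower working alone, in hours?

9 hours

Combined rate is 1/3 per hour.
Known contribution: 1/6 + 1/18 = (3 + 1)/18 = 4/18 = 2/9 per hour.
So the blue mower's rate is 1/3 − 2/9 = 1/9, meaning 9 hours alone.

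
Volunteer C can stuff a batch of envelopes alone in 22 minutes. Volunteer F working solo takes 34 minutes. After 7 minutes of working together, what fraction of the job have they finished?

Combined rate: 1/22 + 1/34 = (17 + 11)/374 = 28/374 = 14/187 per minute.
In 7 minutes they complete 7·14/187 = 98/187 of the job.

98/187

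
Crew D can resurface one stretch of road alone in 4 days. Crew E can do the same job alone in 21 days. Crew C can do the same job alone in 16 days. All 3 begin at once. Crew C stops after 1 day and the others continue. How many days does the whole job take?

In the first 1 day the combined rate is 121/336, so 121/336 of the job is done, leaving 215/336.
After Crew C leaves the rate is 25/84 per day; the remaining 215/336 takes 43/20 days.
Total = 1 + 43/20 = 63/20 days.

63/20 days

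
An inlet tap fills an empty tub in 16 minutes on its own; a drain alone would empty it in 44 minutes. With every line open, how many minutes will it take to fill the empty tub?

Net rate = 1/16 − 1/44 = (11 − 4)/176 = 7/176 per minute.
Filling time = 1 ÷ (7/176) = 176/7 minutes.

176/7 minutes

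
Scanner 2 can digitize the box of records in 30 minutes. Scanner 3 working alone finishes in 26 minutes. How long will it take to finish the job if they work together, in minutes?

Combined rate: 1/30 + 1/26 = (13 + 15)/390 = 28/390 = 14/195 per minute.
Time = 1 ÷ (14/195) = 195/14 minutes.

195/14 minutes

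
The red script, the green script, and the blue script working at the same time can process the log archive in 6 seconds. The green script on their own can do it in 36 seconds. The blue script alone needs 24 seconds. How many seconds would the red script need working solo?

Combined rate is 1/6 per second.
Known contribution: 1/36 + 1/24 = (2 + 3)/72 = 5/72 per second.
So the red script's rate is 1/6 − 5/72 = 7/72, meaning 72/7 seconds alone.

72/7 seconds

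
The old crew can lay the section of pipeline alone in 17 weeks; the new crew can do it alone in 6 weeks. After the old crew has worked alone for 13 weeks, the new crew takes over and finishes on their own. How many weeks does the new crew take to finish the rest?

24/17 weeks

In 13 weeks the old crew does 13/17 of the job, leaving 4/17.
The new crew works at 1/6 per week, so finishing takes 4/17 ÷ 1/6 = 24/17 weeks.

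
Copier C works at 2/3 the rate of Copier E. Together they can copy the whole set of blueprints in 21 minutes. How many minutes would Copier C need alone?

105/2 minutes

Let Copier E's rate be r; then Copier C's rate is (2/3)r, so together (2/3 + 1)r = (5/3)r = 1/21.
Thus r = 1/35 per minute.
Copier E alone: 35 minutes; Copier C alone: 105/2 minutes.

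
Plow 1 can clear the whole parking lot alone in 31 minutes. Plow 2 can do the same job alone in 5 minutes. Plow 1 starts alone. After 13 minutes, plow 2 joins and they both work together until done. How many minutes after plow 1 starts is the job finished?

31/2 minutes

In the first 13 minutes plow 1 alone does 13/31 of the job, leaving 18/31.
Once everyone is working, combined rate: 1/31 + 1/5 = (5 + 31)/155 = 36/155 per minute.
Remaining 18/31 at 36/155 per minute takes 5/2 minutes.
Total from the start = 13 + 5/2 = 31/2 minutes.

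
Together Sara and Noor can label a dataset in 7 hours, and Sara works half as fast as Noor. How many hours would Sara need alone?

21 hours

Let Noor's rate be r; then Sara's rate is (1/2)r, so together (1/2 + 1)r = (3/2)r = 1/7.
Thus r = 2/21 per hour.
Noor alone: 21/2 hours; Sara alone: 21 hours.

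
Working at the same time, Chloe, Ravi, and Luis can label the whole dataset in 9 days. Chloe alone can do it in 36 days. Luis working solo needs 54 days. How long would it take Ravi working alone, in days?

108/7 days

Combined rate is 1/9 per day.
Known contribution: 1/36 + 1/54 = (3 + 2)/108 = 5/108 per day.
So Ravi's rate is 1/9 − 5/108 = 7/108, meaning 108/7 days alone.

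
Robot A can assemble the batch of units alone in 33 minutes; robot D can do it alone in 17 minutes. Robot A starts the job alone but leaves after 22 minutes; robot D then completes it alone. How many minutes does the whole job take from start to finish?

83/3 minutes

In 22 minutes robot A does 22/33 = 2/3 of the job, leaving 1/3.
Robot D works at 1/17 per minute, so finishing takes 1/3 ÷ 1/17 = 17/3 minutes.
Total time = 22 + 17/3 = 83/3 minutes.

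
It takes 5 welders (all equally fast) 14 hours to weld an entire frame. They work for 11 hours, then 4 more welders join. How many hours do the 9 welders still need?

One welder does 1/70 of the job per hour.
After 11 hours with 5 welders, 11/14 is done (3/14 left).
With 9 welders the rate is 9/70, so the rest takes 3/14 ÷ 9/70 = 5/3 hours.

5/3 hours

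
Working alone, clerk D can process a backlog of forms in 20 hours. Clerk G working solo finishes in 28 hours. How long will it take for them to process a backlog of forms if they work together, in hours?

With two workers the combined time is the product over the sum: 20·28/(20+28) = 560/48 = 35/3 hours.

35/3 hours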